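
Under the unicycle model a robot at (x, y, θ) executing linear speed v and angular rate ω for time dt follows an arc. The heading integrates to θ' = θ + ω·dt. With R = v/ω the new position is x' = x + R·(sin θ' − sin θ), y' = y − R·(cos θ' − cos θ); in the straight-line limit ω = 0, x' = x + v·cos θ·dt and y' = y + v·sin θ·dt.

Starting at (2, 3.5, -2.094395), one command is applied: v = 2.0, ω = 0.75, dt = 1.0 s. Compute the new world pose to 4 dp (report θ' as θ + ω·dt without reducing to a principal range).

(1.7108, 1.5681, -1.3444)

θ' = -2.0944 + 0.75·1.0 = -1.3444
R = v/ω = 2.0/0.75 = 2.6667
x' = 2 + 2.6667·(sin -1.3444 − sin -2.0944) = 1.7108
y' = 3.5 − 2.6667·(cos -1.3444 − cos -2.0944) = 1.5681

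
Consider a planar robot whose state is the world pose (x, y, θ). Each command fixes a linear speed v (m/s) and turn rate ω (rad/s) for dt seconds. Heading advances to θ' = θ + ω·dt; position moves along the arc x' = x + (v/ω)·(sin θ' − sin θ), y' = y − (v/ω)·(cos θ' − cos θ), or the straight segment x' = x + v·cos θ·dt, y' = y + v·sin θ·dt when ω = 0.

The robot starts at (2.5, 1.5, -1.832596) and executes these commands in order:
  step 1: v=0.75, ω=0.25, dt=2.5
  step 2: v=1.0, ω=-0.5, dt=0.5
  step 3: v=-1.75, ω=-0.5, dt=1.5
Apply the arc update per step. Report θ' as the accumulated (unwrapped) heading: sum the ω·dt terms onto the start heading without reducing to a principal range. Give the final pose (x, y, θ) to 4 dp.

step 1: θ'=-1.2076 (R=3.0000) → pose (2.5935, -0.3423, -1.2076)
step 2: θ'=-1.4576 (R=-2.0000) → pose (2.7112, -0.8269, -1.4576)
step 3: θ'=-2.2076 (R=3.5000) → pose (3.3747, 1.6497, -2.2076)

(3.3747, 1.6497, -2.2076)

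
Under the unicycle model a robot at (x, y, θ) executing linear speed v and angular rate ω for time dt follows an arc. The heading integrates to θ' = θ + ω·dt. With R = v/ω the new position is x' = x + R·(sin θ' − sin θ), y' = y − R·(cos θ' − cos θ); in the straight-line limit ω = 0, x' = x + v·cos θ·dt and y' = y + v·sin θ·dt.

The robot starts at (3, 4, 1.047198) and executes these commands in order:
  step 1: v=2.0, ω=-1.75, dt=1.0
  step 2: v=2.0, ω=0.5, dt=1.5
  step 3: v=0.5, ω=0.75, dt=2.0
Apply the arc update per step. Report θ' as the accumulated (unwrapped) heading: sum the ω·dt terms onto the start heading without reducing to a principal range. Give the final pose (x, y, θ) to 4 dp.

step 1: θ'=-0.7028 (R=-1.1429) → pose (4.7284, 4.3006, -0.7028)
step 2: θ'=0.0472 (R=4.0000) → pose (7.5026, 3.3572, 0.0472)
step 3: θ'=1.5472 (R=0.6667) → pose (8.1376, 4.0074, 1.5472)

(8.1376, 4.0074, 1.5472)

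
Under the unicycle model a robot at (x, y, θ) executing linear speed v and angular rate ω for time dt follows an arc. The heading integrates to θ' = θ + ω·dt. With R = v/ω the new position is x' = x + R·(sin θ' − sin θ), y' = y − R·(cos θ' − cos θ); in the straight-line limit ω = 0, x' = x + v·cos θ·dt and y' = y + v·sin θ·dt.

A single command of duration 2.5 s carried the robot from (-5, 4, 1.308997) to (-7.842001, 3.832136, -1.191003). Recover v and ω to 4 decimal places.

v = -1.5000, ω = -1.0000

Δθ = -1.191003 − 1.308997 = -2.500000
ω = Δθ/dt = -2.500000/2.5 = -1.0000
R = Δx/(sin θ' − sin θ) = 1.5000
v = R·ω = 1.5000·-1.0000 = -1.5000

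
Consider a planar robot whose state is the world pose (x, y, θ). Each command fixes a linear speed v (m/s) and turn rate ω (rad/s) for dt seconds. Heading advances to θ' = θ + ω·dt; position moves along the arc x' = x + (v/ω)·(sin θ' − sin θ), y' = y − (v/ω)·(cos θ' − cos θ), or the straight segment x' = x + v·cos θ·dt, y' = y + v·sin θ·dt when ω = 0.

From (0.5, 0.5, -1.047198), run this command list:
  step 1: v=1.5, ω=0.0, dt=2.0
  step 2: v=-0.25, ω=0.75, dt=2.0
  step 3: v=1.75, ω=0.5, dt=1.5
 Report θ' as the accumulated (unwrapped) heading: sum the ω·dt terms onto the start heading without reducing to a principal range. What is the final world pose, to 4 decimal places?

step 1: θ'=-1.0472 (straight) → pose (2.0000, -2.0981, -1.0472)
step 2: θ'=0.4528 (R=-0.3333) → pose (1.5655, -1.9650, 0.4528)
step 3: θ'=1.2028 (R=3.5000) → pose (3.3000, -0.0768, 1.2028)

(3.3000, -0.0768, 1.2028)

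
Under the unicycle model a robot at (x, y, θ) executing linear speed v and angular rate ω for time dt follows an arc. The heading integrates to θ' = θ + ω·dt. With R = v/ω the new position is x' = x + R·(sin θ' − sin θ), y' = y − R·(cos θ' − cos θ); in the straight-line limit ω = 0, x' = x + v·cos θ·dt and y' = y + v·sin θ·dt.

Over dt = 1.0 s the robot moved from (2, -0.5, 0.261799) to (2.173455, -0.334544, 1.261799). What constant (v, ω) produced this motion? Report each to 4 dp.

v = 0.2500, ω = 1.0000

Δθ = 1.261799 − 0.261799 = 1.000000
ω = Δθ/dt = 1.000000/1.0 = 1.0000
R = Δx/(sin θ' − sin θ) = 0.2500
v = R·ω = 0.2500·1.0000 = 0.2500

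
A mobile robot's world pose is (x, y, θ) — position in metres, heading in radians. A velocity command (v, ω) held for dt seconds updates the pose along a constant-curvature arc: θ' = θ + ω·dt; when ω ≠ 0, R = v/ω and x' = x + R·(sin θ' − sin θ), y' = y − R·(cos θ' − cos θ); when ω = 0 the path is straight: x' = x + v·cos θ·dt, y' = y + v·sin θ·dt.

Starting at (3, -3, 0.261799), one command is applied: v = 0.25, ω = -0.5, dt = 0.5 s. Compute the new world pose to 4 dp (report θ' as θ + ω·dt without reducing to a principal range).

(3.1235, -2.9830, 0.0118)

θ' = 0.2618 + -0.5·0.5 = 0.0118
R = v/ω = 0.25/-0.5 = -0.5000
x' = 3 + -0.5000·(sin 0.0118 − sin 0.2618) = 3.1235
y' = -3 − -0.5000·(cos 0.0118 − cos 0.2618) = -2.9830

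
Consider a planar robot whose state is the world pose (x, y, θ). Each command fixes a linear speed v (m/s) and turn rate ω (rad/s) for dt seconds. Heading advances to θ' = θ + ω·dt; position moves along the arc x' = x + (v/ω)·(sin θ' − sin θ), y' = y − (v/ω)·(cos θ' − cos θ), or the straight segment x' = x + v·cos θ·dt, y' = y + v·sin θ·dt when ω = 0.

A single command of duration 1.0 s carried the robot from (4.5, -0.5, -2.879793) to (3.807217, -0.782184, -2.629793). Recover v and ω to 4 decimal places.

Δθ = -2.629793 − -2.879793 = 0.250000
ω = Δθ/dt = 0.250000/1.0 = 0.2500
R = Δx/(sin θ' − sin θ) = 3.0000
v = R·ω = 3.0000·0.2500 = 0.7500

v = 0.7500, ω = 0.2500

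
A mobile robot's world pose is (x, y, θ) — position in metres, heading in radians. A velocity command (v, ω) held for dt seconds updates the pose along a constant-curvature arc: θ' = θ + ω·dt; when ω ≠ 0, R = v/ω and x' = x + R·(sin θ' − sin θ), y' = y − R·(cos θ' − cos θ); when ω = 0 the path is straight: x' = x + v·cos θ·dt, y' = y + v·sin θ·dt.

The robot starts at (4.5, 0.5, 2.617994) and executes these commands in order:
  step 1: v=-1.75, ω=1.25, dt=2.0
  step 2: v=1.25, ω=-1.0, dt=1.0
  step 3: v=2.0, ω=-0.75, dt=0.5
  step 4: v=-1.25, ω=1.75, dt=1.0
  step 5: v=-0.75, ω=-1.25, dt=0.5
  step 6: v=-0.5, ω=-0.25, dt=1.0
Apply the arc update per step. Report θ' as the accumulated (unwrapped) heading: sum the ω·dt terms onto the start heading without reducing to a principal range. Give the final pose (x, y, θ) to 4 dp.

(5.5946, 2.2855, 4.6180)

step 1: θ'=5.1180 (R=-1.4000) → pose (6.4864, 2.2648, 5.1180)
step 2: θ'=4.1180 (R=-1.2500) → pose (6.3734, 1.0716, 4.1180)
step 3: θ'=3.7430 (R=-2.6667) → pose (5.6729, 0.3662, 3.7430)
step 4: θ'=5.4930 (R=-0.7143) → pose (5.7763, 1.4578, 5.4930)
step 5: θ'=4.8680 (R=0.6000) → pose (5.6098, 1.7870, 4.8680)
step 6: θ'=4.6180 (R=2.0000) → pose (5.5946, 2.2855, 4.6180)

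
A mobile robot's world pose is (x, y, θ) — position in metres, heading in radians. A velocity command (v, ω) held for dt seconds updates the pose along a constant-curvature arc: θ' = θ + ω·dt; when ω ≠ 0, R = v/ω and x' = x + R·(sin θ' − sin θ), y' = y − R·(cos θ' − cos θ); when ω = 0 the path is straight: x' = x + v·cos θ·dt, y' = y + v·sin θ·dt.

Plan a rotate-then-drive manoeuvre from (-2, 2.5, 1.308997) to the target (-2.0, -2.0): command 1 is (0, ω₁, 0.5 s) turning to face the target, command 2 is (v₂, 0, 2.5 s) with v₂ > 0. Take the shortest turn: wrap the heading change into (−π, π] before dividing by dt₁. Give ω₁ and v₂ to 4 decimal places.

ω₁ = -5.7596, v₂ = 1.8000

heading to target = atan2(-2−2.5, -2−-2) = -1.5708
Δθ = wrap(-1.5708 − 1.3090) = -2.8798; ω₁ = Δθ/dt₁ = -5.7596
distance = √((-2−-2)² + (-2−2.5)²) = 4.5000; v₂ = distance/dt₂ = 1.8000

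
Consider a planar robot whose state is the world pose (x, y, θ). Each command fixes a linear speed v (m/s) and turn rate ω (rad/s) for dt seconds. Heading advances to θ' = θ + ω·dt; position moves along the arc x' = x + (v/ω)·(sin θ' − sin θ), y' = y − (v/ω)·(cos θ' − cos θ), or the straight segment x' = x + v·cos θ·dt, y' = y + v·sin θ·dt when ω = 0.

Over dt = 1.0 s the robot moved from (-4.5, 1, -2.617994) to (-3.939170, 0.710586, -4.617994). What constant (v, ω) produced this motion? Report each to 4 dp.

Δθ = -4.617994 − -2.617994 = -2.000000
ω = Δθ/dt = -2.000000/1.0 = -2.0000
R = Δx/(sin θ' − sin θ) = 0.3750
v = R·ω = 0.3750·-2.0000 = -0.7500

v = -0.7500, ω = -2.0000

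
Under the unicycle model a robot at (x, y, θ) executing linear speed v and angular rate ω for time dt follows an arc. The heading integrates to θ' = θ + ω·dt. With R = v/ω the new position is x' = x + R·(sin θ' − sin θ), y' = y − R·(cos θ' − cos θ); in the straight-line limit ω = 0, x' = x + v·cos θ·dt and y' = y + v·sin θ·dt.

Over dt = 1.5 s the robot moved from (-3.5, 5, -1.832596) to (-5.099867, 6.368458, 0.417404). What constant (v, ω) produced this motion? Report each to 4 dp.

v = -1.7500, ω = 1.5000

Δθ = 0.417404 − -1.832596 = 2.250000
ω = Δθ/dt = 2.250000/1.5 = 1.5000
R = Δx/(sin θ' − sin θ) = -1.1667
v = R·ω = -1.1667·1.5000 = -1.7500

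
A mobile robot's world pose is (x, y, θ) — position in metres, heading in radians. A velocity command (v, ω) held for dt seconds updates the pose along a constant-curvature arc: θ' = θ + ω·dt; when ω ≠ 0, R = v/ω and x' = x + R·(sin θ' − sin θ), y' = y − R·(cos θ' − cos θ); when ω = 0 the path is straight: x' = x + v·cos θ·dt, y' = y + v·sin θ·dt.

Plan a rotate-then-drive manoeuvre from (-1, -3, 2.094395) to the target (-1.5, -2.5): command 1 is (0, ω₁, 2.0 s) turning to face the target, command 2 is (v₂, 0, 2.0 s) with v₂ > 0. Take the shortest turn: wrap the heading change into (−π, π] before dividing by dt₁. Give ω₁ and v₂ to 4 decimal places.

ω₁ = 0.1309, v₂ = 0.3536

heading to target = atan2(-2.5−-3, -1.5−-1) = 2.3562
Δθ = wrap(2.3562 − 2.0944) = 0.2618; ω₁ = Δθ/dt₁ = 0.1309
distance = √((-1.5−-1)² + (-2.5−-3)²) = 0.7071; v₂ = distance/dt₂ = 0.3536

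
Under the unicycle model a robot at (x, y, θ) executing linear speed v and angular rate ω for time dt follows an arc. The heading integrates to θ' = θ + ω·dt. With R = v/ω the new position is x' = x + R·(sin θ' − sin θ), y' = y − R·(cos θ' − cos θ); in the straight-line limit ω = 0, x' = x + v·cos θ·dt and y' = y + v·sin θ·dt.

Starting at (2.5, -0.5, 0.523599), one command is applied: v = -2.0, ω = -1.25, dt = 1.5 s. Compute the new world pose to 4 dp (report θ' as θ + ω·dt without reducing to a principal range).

θ' = 0.5236 + -1.25·1.5 = -1.3514
R = v/ω = -2.0/-1.25 = 1.6000
x' = 2.5 + 1.6000·(sin -1.3514 − sin 0.5236) = 0.1384
y' = -0.5 − 1.6000·(cos -1.3514 − cos 0.5236) = 0.5374

(0.1384, 0.5374, -1.3514)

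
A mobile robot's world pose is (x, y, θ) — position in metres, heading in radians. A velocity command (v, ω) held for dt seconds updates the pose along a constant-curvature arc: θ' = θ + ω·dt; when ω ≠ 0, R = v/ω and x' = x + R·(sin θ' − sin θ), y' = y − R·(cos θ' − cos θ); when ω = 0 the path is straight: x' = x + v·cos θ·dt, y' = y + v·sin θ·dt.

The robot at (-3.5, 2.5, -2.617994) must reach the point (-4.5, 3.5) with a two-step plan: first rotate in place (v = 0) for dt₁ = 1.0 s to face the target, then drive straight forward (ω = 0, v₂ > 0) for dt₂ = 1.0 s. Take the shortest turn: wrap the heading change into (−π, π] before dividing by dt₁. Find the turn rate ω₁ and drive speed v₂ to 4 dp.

heading to target = atan2(3.5−2.5, -4.5−-3.5) = 2.3562
Δθ = wrap(2.3562 − -2.6180) = -1.3090; ω₁ = Δθ/dt₁ = -1.3090
distance = √((-4.5−-3.5)² + (3.5−2.5)²) = 1.4142; v₂ = distance/dt₂ = 1.4142

ω₁ = -1.3090, v₂ = 1.4142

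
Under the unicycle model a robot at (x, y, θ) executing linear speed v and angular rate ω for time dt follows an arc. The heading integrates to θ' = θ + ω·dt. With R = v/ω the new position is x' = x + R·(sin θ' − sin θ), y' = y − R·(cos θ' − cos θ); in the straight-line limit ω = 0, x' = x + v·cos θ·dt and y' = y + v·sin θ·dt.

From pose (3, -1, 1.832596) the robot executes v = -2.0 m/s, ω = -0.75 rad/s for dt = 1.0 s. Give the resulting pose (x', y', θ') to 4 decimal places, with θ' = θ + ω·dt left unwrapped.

(2.7793, -2.9410, 1.0826)

θ' = 1.8326 + -0.75·1.0 = 1.0826
R = v/ω = -2.0/-0.75 = 2.6667
x' = 3 + 2.6667·(sin 1.0826 − sin 1.8326) = 2.7793
y' = -1 − 2.6667·(cos 1.0826 − cos 1.8326) = -2.9410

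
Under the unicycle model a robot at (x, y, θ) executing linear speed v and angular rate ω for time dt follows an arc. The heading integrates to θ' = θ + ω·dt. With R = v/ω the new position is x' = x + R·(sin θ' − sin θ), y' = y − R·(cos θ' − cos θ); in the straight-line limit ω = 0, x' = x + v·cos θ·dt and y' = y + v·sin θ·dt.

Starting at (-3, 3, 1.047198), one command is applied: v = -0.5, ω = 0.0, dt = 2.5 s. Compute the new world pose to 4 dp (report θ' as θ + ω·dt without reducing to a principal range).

θ' = 1.0472 + 0.0·2.5 = 1.0472
ω = 0 → straight: x' = -3 + -0.5·cos(1.0472)·2.5 = -3.6250
y' = 3 + -0.5·sin(1.0472)·2.5 = 1.9175

(-3.6250, 1.9175, 1.0472)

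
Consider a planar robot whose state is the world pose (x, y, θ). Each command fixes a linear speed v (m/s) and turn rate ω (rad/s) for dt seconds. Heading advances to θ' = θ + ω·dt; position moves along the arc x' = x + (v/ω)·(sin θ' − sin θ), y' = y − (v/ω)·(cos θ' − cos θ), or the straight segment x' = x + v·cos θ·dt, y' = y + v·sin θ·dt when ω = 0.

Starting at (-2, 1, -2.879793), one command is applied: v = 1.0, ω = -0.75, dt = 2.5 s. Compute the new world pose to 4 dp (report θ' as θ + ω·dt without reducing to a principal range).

(-3.6772, 2.3444, -4.7548)

θ' = -2.8798 + -0.75·2.5 = -4.7548
R = v/ω = 1.0/-0.75 = -1.3333
x' = -2 + -1.3333·(sin -4.7548 − sin -2.8798) = -3.6772
y' = 1 − -1.3333·(cos -4.7548 − cos -2.8798) = 2.3444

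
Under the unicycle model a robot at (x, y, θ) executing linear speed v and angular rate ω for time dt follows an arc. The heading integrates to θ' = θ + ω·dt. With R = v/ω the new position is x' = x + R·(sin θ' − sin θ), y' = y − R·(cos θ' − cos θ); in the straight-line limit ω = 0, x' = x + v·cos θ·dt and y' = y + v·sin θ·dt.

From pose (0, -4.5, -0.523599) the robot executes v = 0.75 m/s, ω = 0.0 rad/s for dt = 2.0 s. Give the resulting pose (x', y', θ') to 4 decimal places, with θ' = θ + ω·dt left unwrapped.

(1.2990, -5.2500, -0.5236)

θ' = -0.5236 + 0.0·2.0 = -0.5236
ω = 0 → straight: x' = 0 + 0.75·cos(-0.5236)·2.0 = 1.2990
y' = -4.5 + 0.75·sin(-0.5236)·2.0 = -5.2500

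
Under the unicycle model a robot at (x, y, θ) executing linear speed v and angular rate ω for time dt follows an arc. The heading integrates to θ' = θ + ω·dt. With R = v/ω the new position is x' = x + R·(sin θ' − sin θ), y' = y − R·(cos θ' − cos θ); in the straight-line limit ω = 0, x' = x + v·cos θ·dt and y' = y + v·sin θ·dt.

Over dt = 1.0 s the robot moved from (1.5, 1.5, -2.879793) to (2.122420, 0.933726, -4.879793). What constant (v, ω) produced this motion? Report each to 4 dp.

Δθ = -4.879793 − -2.879793 = -2.000000
ω = Δθ/dt = -2.000000/1.0 = -2.0000
R = Δx/(sin θ' − sin θ) = 0.5000
v = R·ω = 0.5000·-2.0000 = -1.0000

v = -1.0000, ω = -2.0000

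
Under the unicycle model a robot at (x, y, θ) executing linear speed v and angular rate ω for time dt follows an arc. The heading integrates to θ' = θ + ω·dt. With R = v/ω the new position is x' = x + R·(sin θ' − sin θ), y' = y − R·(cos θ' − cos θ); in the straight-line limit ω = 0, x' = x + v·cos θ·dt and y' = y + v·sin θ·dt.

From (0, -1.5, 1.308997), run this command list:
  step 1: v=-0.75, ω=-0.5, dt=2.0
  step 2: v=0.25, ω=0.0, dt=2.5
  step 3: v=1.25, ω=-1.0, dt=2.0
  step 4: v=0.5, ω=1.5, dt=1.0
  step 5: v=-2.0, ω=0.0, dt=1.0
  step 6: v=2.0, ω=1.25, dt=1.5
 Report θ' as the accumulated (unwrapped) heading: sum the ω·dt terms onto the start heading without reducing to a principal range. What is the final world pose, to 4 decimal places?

step 1: θ'=0.3090 (R=1.5000) → pose (-0.9927, -2.5407, 0.3090)
step 2: θ'=0.3090 (straight) → pose (-0.3973, -2.3507, 0.3090)
step 3: θ'=-1.6910 (R=-1.2500) → pose (1.2238, -3.6914, -1.6910)
step 4: θ'=-0.1910 (R=0.3333) → pose (1.4914, -4.0586, -0.1910)
step 5: θ'=-0.1910 (straight) → pose (-0.4722, -3.6789, -0.1910)
step 6: θ'=1.6840 (R=1.6000) → pose (1.4213, -1.9273, 1.6840)

(1.4213, -1.9273, 1.6840)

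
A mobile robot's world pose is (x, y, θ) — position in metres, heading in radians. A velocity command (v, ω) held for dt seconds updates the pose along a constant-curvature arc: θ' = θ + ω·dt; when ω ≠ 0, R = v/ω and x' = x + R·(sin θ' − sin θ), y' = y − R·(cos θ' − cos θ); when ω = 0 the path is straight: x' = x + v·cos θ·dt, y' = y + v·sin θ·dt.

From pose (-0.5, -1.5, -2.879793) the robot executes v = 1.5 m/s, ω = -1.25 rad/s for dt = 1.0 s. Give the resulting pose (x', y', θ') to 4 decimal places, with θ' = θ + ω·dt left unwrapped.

(-1.8126, -1.0011, -4.1298)

θ' = -2.8798 + -1.25·1.0 = -4.1298
R = v/ω = 1.5/-1.25 = -1.2000
x' = -0.5 + -1.2000·(sin -4.1298 − sin -2.8798) = -1.8126
y' = -1.5 − -1.2000·(cos -4.1298 − cos -2.8798) = -1.0011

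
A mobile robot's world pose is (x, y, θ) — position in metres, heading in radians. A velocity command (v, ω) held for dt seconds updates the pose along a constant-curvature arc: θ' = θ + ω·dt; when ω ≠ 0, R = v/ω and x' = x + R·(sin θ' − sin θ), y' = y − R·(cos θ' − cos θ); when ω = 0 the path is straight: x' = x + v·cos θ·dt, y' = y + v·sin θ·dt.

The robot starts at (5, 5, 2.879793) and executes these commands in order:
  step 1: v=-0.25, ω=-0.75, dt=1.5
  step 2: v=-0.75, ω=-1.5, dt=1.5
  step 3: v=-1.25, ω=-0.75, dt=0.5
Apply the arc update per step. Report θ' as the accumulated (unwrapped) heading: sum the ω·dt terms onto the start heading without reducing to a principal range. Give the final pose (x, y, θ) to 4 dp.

step 1: θ'=1.7548 (R=0.3333) → pose (5.2414, 4.7390, 1.7548)
step 2: θ'=-0.4952 (R=0.5000) → pose (4.5123, 4.2076, -0.4952)
step 3: θ'=-0.8702 (R=1.6667) → pose (4.0302, 4.5996, -0.8702)

(4.0302, 4.5996, -0.8702)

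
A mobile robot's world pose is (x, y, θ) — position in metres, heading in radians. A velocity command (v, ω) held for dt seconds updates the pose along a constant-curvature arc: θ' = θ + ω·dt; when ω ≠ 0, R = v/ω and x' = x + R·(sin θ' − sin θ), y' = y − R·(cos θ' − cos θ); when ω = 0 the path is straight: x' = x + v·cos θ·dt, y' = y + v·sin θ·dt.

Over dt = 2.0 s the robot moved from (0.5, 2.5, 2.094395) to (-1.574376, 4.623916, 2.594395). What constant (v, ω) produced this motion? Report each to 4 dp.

Δθ = 2.594395 − 2.094395 = 0.500000
ω = Δθ/dt = 0.500000/2.0 = 0.2500
R = −Δy/(cos θ' − cos θ) = 6.0000
v = R·ω = 6.0000·0.2500 = 1.5000

v = 1.5000, ω = 0.2500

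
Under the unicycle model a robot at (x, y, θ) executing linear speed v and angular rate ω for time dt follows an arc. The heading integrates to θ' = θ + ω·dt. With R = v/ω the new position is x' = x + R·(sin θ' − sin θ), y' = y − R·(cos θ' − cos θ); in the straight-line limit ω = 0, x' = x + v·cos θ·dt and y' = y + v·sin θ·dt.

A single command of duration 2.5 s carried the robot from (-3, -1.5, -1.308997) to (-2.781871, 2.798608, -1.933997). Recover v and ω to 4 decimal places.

v = -1.7500, ω = -0.2500

Δθ = -1.933997 − -1.308997 = -0.625000
ω = Δθ/dt = -0.625000/2.5 = -0.2500
R = −Δy/(cos θ' − cos θ) = 7.0000
v = R·ω = 7.0000·-0.2500 = -1.7500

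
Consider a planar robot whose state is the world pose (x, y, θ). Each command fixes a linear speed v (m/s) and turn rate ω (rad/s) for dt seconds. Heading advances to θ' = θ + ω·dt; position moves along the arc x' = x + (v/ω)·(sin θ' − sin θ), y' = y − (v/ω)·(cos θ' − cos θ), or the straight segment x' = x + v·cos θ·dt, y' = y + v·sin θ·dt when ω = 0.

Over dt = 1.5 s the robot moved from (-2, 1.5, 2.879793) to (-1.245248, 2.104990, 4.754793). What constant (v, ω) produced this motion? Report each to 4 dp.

Δθ = 4.754793 − 2.879793 = 1.875000
ω = Δθ/dt = 1.875000/1.5 = 1.2500
R = Δx/(sin θ' − sin θ) = -0.6000
v = R·ω = -0.6000·1.2500 = -0.7500

v = -0.7500, ω = 1.2500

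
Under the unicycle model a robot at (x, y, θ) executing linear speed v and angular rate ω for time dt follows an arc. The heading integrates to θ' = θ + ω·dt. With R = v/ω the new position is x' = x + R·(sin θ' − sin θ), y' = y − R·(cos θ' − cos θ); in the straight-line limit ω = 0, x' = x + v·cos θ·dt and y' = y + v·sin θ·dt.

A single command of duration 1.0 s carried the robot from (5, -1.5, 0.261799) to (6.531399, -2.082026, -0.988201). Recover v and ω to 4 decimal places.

Δθ = -0.988201 − 0.261799 = -1.250000
ω = Δθ/dt = -1.250000/1.0 = -1.2500
R = Δx/(sin θ' − sin θ) = -1.4000
v = R·ω = -1.4000·-1.2500 = 1.7500

v = 1.7500, ω = -1.2500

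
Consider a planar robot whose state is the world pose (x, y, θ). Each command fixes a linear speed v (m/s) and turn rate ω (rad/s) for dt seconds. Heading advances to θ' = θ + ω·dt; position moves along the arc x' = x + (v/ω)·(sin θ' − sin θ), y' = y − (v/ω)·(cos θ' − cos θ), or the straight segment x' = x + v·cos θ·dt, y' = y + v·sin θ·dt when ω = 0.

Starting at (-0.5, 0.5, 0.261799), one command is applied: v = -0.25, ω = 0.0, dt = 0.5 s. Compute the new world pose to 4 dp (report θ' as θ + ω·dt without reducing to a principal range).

θ' = 0.2618 + 0.0·0.5 = 0.2618
ω = 0 → straight: x' = -0.5 + -0.25·cos(0.2618)·0.5 = -0.6207
y' = 0.5 + -0.25·sin(0.2618)·0.5 = 0.4676

(-0.6207, 0.4676, 0.2618)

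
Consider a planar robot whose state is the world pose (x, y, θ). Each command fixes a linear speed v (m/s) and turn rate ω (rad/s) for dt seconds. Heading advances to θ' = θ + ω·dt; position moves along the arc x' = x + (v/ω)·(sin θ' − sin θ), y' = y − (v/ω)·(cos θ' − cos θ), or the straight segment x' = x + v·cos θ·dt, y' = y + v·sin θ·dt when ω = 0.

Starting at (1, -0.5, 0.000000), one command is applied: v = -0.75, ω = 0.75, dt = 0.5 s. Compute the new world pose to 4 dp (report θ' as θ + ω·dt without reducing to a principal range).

θ' = 0.0000 + 0.75·0.5 = 0.3750
R = v/ω = -0.75/0.75 = -1.0000
x' = 1 + -1.0000·(sin 0.3750 − sin 0.0000) = 0.6337
y' = -0.5 − -1.0000·(cos 0.3750 − cos 0.0000) = -0.5695

(0.6337, -0.5695, 0.3750)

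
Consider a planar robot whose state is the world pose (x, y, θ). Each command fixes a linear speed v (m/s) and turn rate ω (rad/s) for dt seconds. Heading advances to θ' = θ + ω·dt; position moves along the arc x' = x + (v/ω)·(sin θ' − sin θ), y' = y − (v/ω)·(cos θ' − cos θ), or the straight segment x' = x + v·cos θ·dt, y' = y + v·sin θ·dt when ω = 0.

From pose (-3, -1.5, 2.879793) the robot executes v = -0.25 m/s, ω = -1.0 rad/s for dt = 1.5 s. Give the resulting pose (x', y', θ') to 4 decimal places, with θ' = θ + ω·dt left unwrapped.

(-2.8193, -1.7889, 1.3798)

θ' = 2.8798 + -1.0·1.5 = 1.3798
R = v/ω = -0.25/-1.0 = 0.2500
x' = -3 + 0.2500·(sin 1.3798 − sin 2.8798) = -2.8193
y' = -1.5 − 0.2500·(cos 1.3798 − cos 2.8798) = -1.7889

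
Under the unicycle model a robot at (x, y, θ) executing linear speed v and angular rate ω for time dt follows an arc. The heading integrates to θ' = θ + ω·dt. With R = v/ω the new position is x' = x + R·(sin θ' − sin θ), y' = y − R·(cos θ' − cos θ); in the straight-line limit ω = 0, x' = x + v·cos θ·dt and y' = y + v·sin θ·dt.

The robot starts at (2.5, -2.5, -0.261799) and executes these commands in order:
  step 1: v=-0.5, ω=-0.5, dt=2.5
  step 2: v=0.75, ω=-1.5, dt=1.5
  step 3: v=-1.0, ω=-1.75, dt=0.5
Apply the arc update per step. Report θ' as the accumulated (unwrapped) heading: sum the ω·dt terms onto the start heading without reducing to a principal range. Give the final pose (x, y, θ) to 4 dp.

step 1: θ'=-1.5118 (R=1.0000) → pose (1.7606, -1.5930, -1.5118)
step 2: θ'=-3.7618 (R=-0.5000) → pose (0.9708, -2.0294, -3.7618)
step 3: θ'=-4.6368 (R=0.5714) → pose (1.2085, -2.4512, -4.6368)

(1.2085, -2.4512, -4.6368)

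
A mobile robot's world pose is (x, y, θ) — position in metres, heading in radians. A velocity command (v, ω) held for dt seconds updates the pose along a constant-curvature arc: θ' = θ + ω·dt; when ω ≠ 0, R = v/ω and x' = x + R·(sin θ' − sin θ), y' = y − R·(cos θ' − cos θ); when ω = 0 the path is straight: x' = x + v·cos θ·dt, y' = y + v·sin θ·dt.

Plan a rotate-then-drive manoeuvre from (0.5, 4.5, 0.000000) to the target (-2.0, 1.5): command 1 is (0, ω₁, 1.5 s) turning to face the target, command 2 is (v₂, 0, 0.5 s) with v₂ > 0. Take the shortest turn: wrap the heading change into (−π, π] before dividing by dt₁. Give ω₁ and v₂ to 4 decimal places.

heading to target = atan2(1.5−4.5, -2−0.5) = -2.2655
Δθ = wrap(-2.2655 − 0.0000) = -2.2655; ω₁ = Δθ/dt₁ = -1.5104
distance = √((-2−0.5)² + (1.5−4.5)²) = 3.9051; v₂ = distance/dt₂ = 7.8102

ω₁ = -1.5104, v₂ = 7.8102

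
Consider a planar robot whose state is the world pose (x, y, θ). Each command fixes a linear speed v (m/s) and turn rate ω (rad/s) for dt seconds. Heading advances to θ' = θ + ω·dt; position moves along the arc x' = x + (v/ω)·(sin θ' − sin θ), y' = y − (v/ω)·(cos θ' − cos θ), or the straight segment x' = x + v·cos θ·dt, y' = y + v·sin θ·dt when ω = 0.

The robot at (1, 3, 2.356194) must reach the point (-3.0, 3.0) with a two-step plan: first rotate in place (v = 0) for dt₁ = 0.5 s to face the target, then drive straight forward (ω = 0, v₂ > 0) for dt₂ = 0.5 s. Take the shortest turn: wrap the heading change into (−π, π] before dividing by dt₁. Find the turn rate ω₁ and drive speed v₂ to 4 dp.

heading to target = atan2(3−3, -3−1) = 3.1416
Δθ = wrap(3.1416 − 2.3562) = 0.7854; ω₁ = Δθ/dt₁ = 1.5708
distance = √((-3−1)² + (3−3)²) = 4.0000; v₂ = distance/dt₂ = 8.0000

ω₁ = 1.5708, v₂ = 8.0000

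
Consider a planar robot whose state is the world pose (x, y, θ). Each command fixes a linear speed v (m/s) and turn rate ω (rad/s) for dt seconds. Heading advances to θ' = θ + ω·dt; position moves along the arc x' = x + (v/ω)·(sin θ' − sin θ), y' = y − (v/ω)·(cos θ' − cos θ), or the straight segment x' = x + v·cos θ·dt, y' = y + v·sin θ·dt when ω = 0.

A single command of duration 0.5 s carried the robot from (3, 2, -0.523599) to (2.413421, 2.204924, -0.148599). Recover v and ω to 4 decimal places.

v = -1.2500, ω = 0.7500

Δθ = -0.148599 − -0.523599 = 0.375000
ω = Δθ/dt = 0.375000/0.5 = 0.7500
R = Δx/(sin θ' − sin θ) = -1.6667
v = R·ω = -1.6667·0.7500 = -1.2500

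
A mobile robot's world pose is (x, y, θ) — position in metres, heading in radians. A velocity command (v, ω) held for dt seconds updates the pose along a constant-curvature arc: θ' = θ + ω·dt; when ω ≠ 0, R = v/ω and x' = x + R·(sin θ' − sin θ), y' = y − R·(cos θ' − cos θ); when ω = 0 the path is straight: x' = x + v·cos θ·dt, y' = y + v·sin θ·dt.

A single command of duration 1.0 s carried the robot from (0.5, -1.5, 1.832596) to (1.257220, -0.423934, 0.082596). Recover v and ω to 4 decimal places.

Δθ = 0.082596 − 1.832596 = -1.750000
ω = Δθ/dt = -1.750000/1.0 = -1.7500
R = −Δy/(cos θ' − cos θ) = -0.8571
v = R·ω = -0.8571·-1.7500 = 1.5000

v = 1.5000, ω = -1.7500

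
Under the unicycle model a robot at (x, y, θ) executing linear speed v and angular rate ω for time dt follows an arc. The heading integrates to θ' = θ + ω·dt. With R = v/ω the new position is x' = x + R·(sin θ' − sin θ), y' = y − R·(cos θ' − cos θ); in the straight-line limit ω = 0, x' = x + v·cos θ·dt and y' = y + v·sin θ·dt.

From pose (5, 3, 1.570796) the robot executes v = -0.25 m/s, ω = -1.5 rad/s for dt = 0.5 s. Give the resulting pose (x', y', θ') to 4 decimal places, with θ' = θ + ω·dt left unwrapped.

θ' = 1.5708 + -1.5·0.5 = 0.8208
R = v/ω = -0.25/-1.5 = 0.1667
x' = 5 + 0.1667·(sin 0.8208 − sin 1.5708) = 4.9553
y' = 3 − 0.1667·(cos 0.8208 − cos 1.5708) = 2.8864

(4.9553, 2.8864, 0.8208)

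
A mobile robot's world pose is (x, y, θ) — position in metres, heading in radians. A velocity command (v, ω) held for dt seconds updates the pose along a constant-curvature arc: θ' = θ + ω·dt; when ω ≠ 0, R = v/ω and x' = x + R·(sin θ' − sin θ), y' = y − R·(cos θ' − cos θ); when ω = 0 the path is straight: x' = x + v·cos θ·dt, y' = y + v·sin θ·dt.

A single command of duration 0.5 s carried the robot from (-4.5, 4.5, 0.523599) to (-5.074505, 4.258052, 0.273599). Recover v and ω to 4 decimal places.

Δθ = 0.273599 − 0.523599 = -0.250000
ω = Δθ/dt = -0.250000/0.5 = -0.5000
R = Δx/(sin θ' − sin θ) = 2.5000
v = R·ω = 2.5000·-0.5000 = -1.2500

v = -1.2500, ω = -0.5000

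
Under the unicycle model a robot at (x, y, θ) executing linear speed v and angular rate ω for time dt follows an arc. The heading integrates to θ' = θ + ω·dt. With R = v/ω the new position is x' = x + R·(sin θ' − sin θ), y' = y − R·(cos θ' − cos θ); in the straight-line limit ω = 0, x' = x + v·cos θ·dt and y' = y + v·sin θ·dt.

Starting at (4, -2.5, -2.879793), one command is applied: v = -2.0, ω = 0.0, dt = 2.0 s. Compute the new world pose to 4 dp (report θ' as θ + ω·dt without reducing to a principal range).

(7.8637, -1.4647, -2.8798)

θ' = -2.8798 + 0.0·2.0 = -2.8798
ω = 0 → straight: x' = 4 + -2.0·cos(-2.8798)·2.0 = 7.8637
y' = -2.5 + -2.0·sin(-2.8798)·2.0 = -1.4647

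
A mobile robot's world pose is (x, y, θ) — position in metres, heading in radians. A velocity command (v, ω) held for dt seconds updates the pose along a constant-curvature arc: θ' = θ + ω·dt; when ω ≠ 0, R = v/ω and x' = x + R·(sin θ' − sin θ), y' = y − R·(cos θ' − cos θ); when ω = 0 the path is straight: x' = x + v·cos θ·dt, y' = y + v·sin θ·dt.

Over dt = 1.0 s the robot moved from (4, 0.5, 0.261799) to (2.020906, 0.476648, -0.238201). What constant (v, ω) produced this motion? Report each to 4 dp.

Δθ = -0.238201 − 0.261799 = -0.500000
ω = Δθ/dt = -0.500000/1.0 = -0.5000
R = Δx/(sin θ' − sin θ) = 4.0000
v = R·ω = 4.0000·-0.5000 = -2.0000

v = -2.0000, ω = -0.5000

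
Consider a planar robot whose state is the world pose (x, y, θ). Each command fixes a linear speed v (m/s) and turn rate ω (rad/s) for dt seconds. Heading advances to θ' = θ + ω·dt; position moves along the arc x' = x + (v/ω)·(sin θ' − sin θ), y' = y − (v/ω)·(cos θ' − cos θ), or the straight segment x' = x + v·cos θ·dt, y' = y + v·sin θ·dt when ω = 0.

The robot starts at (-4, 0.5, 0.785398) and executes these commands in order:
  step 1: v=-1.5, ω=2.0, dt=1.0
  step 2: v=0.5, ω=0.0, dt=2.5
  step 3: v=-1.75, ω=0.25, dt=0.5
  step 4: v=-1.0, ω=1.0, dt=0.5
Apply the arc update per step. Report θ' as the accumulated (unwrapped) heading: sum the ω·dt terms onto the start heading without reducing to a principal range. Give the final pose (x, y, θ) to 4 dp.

(-3.5710, -0.5412, 3.4104)

step 1: θ'=2.7854 (R=-0.7500) → pose (-3.7312, -0.7333, 2.7854)
step 2: θ'=2.7854 (straight) → pose (-4.9027, -0.2974, 2.7854)
step 3: θ'=2.9104 (R=-7.0000) → pose (-4.0658, -0.5505, 2.9104)
step 4: θ'=3.4104 (R=-1.0000) → pose (-3.5710, -0.5412, 3.4104)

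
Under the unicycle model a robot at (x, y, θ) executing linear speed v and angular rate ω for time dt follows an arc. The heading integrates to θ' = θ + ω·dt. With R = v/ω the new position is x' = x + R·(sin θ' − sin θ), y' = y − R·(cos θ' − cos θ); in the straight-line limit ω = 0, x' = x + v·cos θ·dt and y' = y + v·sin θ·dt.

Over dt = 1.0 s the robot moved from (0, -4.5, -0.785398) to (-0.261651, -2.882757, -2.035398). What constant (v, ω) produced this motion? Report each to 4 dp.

Δθ = -2.035398 − -0.785398 = -1.250000
ω = Δθ/dt = -1.250000/1.0 = -1.2500
R = −Δy/(cos θ' − cos θ) = 1.4000
v = R·ω = 1.4000·-1.2500 = -1.7500

v = -1.7500, ω = -1.2500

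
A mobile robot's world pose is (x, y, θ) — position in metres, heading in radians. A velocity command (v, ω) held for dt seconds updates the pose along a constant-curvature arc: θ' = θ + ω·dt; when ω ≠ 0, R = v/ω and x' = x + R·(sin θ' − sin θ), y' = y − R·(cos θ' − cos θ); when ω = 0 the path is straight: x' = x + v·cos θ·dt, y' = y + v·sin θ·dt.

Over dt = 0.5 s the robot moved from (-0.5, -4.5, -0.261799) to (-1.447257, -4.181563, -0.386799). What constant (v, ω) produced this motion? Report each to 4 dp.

v = -2.0000, ω = -0.2500

Δθ = -0.386799 − -0.261799 = -0.125000
ω = Δθ/dt = -0.125000/0.5 = -0.2500
R = Δx/(sin θ' − sin θ) = 8.0000
v = R·ω = 8.0000·-0.2500 = -2.0000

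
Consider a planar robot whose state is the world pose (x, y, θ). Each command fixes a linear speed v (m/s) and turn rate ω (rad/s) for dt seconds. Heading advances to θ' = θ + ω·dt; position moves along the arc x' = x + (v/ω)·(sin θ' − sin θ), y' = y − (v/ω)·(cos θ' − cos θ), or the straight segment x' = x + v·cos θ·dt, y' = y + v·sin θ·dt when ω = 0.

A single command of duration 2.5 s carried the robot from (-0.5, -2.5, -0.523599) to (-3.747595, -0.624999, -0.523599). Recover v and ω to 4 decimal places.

v = -1.5000, ω = 0.0000

Δθ = -0.523599 − -0.523599 = 0.000000
ω = Δθ/dt = 0.000000/2.5 = 0.0000
ω = 0 → v = (Δx·cos θ + Δy·sin θ)/dt = -1.5000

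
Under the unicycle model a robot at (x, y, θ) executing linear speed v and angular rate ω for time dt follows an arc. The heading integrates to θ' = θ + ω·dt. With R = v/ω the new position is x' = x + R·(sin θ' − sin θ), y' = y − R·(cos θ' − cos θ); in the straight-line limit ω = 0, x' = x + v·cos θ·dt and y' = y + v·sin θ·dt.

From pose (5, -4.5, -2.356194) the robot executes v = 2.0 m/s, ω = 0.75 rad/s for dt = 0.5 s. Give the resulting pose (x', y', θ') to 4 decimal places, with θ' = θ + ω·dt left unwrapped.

(4.4404, -5.3217, -1.9812)

θ' = -2.3562 + 0.75·0.5 = -1.9812
R = v/ω = 2.0/0.75 = 2.6667
x' = 5 + 2.6667·(sin -1.9812 − sin -2.3562) = 4.4404
y' = -4.5 − 2.6667·(cos -1.9812 − cos -2.3562) = -5.3217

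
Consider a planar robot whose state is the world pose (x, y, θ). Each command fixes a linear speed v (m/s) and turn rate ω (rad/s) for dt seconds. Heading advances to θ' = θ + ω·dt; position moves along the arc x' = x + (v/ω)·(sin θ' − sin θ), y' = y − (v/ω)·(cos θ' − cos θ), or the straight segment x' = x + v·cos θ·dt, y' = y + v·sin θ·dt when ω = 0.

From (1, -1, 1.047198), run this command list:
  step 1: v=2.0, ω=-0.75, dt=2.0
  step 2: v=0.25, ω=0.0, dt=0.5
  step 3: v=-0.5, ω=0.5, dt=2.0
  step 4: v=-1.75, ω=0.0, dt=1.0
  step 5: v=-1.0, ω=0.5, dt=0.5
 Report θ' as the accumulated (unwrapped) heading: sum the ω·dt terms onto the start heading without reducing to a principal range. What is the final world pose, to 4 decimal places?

step 1: θ'=-0.4528 (R=-2.6667) → pose (4.4760, 0.0646, -0.4528)
step 2: θ'=-0.4528 (straight) → pose (4.5884, 0.0099, -0.4528)
step 3: θ'=0.5472 (R=-1.0000) → pose (3.6307, -0.0353, 0.5472)
step 4: θ'=0.5472 (straight) → pose (2.1362, -0.9458, 0.5472)
step 5: θ'=0.7972 (R=-2.0000) → pose (1.7460, -1.2564, 0.7972)

(1.7460, -1.2564, 0.7972)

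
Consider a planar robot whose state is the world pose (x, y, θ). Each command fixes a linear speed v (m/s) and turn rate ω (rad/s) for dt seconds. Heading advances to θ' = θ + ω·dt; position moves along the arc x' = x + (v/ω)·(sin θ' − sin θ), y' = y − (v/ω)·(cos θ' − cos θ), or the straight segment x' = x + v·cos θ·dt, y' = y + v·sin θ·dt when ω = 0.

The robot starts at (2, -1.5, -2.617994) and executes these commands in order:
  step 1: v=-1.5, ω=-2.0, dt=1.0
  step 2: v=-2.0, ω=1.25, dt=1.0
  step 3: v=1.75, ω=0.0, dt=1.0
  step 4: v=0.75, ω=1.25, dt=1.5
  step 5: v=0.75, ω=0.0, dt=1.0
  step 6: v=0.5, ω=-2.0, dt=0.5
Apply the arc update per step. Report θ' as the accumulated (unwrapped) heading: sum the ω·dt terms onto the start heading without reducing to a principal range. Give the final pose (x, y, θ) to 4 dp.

(1.8772, -4.6921, -2.4930)

step 1: θ'=-4.6180 (R=0.7500) → pose (3.1217, -2.0788, -4.6180)
step 2: θ'=-3.3680 (R=-1.6000) → pose (4.3554, -3.4872, -3.3680)
step 3: θ'=-3.3680 (straight) → pose (2.6500, -3.0944, -3.3680)
step 4: θ'=-1.4930 (R=0.6000) → pose (1.9172, -3.7257, -1.4930)
step 5: θ'=-1.4930 (straight) → pose (1.9755, -4.4734, -1.4930)
step 6: θ'=-2.4930 (R=-0.2500) → pose (1.8772, -4.6921, -2.4930)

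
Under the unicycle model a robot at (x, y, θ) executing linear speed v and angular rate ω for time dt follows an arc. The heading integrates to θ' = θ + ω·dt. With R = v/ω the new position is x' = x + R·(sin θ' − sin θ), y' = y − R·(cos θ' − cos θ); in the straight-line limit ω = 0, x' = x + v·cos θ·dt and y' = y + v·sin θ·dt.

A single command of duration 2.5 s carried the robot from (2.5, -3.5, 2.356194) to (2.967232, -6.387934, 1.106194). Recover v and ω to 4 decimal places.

Δθ = 1.106194 − 2.356194 = -1.250000
ω = Δθ/dt = -1.250000/2.5 = -0.5000
R = −Δy/(cos θ' − cos θ) = 2.5000
v = R·ω = 2.5000·-0.5000 = -1.2500

v = -1.2500, ω = -0.5000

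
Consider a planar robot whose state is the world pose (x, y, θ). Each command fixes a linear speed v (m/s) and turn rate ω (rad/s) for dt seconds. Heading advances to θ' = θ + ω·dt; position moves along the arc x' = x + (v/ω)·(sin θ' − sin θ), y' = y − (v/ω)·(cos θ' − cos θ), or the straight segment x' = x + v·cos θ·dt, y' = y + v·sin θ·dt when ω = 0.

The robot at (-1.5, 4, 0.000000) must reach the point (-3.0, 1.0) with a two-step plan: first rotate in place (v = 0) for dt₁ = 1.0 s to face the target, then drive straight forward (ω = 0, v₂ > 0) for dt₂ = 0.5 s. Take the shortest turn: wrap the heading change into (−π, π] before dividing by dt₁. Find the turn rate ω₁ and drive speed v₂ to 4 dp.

ω₁ = -2.0344, v₂ = 6.7082

heading to target = atan2(1−4, -3−-1.5) = -2.0344
Δθ = wrap(-2.0344 − 0.0000) = -2.0344; ω₁ = Δθ/dt₁ = -2.0344
distance = √((-3−-1.5)² + (1−4)²) = 3.3541; v₂ = distance/dt₂ = 6.7082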